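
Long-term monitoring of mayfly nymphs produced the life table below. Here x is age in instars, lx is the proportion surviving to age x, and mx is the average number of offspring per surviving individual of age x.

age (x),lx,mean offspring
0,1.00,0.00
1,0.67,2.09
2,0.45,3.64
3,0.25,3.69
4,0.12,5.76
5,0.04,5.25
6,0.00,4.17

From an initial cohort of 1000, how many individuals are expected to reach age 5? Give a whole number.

40

Expected survivors = N0 · l_5 = 1000 × 0.04 = 40 → 40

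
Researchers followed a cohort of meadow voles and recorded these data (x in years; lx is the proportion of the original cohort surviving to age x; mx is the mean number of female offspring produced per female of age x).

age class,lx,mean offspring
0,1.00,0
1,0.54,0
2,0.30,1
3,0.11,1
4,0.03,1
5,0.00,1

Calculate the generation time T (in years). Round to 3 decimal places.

2.386

lx·mx: 0, 0, 0.3, 0.11, 0.03, 0 → R0 = 0.44
x·lx·mx: 0, 0, 0.6, 0.33, 0.12, 0 → Σ = 1.05
T = 1.05 / 0.44 = 2.386364… → 2.386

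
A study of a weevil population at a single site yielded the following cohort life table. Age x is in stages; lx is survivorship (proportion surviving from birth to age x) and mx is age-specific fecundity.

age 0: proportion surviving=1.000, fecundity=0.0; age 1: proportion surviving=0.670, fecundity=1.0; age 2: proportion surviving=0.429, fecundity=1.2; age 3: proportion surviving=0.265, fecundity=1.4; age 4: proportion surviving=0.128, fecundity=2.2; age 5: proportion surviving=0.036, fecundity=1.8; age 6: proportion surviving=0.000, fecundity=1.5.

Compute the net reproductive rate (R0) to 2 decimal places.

1.90

lx·mx by age: 0, 0.67, 0.5148, 0.371, 0.2816, 0.0648, 0
R0 = Σ lx·mx = 1.9022 → 1.90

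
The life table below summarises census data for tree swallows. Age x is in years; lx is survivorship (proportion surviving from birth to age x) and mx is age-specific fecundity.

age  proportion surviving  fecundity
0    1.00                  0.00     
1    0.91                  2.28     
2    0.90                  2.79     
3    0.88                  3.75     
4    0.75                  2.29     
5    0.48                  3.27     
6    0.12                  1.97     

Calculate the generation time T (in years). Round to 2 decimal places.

lx·mx: 0, 2.0748, 2.511, 3.3, 1.7175, 1.5696, 0.2364 → R0 = 11.4093
x·lx·mx: 0, 2.0748, 5.022, 9.9, 6.87, 7.848, 1.4184 → Σ = 33.1332
T = 33.1332 / 11.4093 = 2.904052… → 2.90

2.90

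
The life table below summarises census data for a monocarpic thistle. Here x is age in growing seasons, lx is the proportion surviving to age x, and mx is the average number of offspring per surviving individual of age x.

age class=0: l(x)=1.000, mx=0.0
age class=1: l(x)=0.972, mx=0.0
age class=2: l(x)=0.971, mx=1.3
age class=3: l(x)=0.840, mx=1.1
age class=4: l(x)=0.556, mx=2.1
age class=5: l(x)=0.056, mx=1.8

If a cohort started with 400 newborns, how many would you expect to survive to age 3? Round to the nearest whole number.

336

Expected survivors = N0 · l_3 = 400 × 0.840 = 336 → 336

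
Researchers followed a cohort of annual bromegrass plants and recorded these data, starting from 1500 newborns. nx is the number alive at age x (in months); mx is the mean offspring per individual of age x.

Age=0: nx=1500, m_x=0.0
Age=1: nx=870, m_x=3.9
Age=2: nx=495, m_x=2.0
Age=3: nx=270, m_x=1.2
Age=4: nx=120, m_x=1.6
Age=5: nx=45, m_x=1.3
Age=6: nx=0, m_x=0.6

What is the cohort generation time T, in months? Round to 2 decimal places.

1.49

lx = nx/n0 = nx/1500: 1, 0.58, 0.33, 0.18, 0.08, 0.03, 0
lx·mx: 0, 2.262, 0.66, 0.216, 0.128, 0.039, 0 → R0 = 3.305
x·lx·mx: 0, 2.262, 1.32, 0.648, 0.512, 0.195, 0 → Σ = 4.937
T = 4.937 / 3.305 = 1.493797… → 1.49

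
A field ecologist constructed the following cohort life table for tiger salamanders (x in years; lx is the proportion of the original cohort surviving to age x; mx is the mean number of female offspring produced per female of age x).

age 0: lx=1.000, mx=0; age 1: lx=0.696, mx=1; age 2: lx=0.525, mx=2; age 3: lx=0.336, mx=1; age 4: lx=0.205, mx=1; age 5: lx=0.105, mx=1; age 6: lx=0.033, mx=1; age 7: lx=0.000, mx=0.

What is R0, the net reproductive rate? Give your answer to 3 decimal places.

2.425

lx·mx by age: 0, 0.696, 1.05, 0.336, 0.205, 0.105, 0.033, 0
R0 = Σ lx·mx = 2.425 → 2.425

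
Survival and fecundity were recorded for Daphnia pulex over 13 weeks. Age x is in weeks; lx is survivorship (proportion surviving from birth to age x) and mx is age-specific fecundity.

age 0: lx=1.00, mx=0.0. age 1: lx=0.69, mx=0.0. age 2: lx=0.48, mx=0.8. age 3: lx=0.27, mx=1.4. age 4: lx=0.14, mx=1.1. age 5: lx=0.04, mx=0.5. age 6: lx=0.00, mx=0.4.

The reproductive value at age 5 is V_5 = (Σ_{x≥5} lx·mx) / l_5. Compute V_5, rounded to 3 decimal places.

lx·mx for x ≥ 5: 0.02, 0 → sum = 0.02
V_5 = 0.02 / l_5 = 0.02 / 0.04 = 0.5 → 0.500

0.500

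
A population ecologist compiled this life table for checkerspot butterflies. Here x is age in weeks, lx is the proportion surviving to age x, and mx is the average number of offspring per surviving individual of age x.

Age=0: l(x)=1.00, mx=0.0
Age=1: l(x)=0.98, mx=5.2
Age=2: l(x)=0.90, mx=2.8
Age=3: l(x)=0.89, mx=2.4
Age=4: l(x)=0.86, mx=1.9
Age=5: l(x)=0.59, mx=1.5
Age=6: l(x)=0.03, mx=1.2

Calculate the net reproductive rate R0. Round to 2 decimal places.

12.31

lx·mx by age: 0, 5.096, 2.52, 2.136, 1.634, 0.885, 0.036
R0 = Σ lx·mx = 12.307 → 12.31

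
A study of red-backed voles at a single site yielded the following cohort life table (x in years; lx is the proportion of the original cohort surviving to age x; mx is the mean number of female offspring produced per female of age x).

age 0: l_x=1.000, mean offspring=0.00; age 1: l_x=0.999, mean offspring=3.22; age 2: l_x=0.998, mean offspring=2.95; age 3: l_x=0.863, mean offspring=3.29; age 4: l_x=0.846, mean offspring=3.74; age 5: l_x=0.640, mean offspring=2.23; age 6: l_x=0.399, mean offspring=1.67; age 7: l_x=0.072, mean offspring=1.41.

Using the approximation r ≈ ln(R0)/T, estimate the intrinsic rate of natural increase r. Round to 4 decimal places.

R0 = Σ lx·mx = 0 + 3.21678 + 2.9441 + 2.83927 + 3.16404 + 1.4272 + 0.66633 + 0.10152 = 14.35924
Σ x·lx·mx = 42.12357; T = 42.12357/14.35924 = 2.93355…
r ≈ ln(R0)/T = ln(14.35924)/2.93355… = 0.908248… → 0.9082

0.9082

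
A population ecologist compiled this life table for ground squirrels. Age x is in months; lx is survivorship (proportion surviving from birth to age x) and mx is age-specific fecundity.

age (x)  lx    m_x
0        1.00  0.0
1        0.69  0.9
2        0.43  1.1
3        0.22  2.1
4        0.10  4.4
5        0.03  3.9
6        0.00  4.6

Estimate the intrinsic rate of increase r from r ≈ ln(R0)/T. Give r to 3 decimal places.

R0 = Σ lx·mx = 0 + 0.621 + 0.473 + 0.462 + 0.44 + 0.117 + 0 = 2.113
Σ x·lx·mx = 5.298; T = 5.298/2.113 = 2.50734…
r ≈ ln(R0)/T = ln(2.113)/2.50734… = 0.29837… → 0.298

0.298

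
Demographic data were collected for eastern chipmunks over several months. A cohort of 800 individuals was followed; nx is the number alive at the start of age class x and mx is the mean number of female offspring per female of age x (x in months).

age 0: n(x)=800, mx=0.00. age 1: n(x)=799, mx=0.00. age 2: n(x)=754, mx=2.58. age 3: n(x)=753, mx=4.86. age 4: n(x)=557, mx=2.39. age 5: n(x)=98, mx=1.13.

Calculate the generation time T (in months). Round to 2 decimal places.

2.94

lx = nx/n0 = nx/800: 1, 0.99875, 0.9425, 0.94125, 0.69625, 0.1225
lx·mx: 0, 0, 2.43165, 4.574475…, 1.664038…, 0.138425 → R0 = 8.808588…
x·lx·mx: 0, 0, 4.8633, 13.723425…, 6.65615…, 0.692125 → Σ = 25.935…
T = 25.935… / 8.808588… = 2.944286… → 2.94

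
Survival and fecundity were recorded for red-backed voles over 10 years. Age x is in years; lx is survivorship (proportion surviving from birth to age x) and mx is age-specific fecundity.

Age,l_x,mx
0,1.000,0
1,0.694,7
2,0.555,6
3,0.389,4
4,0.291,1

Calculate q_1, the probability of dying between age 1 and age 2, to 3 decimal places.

q_1 = (l_1 − l_2) / l_1 = (0.694 − 0.555) / 0.694
     = 0.139 / 0.694 = 0.200288… → 0.200

0.200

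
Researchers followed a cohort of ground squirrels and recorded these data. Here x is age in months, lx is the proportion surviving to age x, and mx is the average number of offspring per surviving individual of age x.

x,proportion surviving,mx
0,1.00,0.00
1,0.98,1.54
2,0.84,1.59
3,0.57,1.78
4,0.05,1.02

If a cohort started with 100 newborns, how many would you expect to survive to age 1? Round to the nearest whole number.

Expected survivors = N0 · l_1 = 100 × 0.98 = 98 → 98

98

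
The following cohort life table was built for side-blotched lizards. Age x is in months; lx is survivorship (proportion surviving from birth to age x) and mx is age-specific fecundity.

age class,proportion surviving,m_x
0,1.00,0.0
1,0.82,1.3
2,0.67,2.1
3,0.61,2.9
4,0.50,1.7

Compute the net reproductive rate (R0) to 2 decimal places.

lx·mx by age: 0, 1.066, 1.407, 1.769, 0.85
R0 = Σ lx·mx = 5.092 → 5.09

5.09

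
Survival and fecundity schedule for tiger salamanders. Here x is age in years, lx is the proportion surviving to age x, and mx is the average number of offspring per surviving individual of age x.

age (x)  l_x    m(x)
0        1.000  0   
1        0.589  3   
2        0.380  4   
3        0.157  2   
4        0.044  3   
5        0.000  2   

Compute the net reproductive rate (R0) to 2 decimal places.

lx·mx by age: 0, 1.767, 1.52, 0.314, 0.132, 0
R0 = Σ lx·mx = 3.733 → 3.73

3.73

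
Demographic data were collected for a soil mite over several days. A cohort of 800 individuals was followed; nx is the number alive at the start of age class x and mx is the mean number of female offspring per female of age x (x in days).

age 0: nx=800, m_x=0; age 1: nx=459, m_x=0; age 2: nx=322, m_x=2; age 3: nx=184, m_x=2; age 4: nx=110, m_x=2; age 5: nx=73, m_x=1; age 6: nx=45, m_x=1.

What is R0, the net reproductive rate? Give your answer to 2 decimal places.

lx = nx/n0 = nx/800: 1, 0.57375, 0.4025, 0.23, 0.1375, 0.09125, 0.05625
lx·mx by age: 0, 0, 0.805, 0.46, 0.275, 0.09125, 0.05625
R0 = Σ lx·mx = 1.6875 → 1.69

1.69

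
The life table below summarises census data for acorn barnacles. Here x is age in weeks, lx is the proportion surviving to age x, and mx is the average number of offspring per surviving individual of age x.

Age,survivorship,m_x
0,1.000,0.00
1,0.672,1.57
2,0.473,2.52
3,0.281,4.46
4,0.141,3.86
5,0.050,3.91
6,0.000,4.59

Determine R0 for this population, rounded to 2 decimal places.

lx·mx by age: 0, 1.05504, 1.19196, 1.25326, 0.54426, 0.1955, 0
R0 = Σ lx·mx = 4.24002 → 4.24

4.24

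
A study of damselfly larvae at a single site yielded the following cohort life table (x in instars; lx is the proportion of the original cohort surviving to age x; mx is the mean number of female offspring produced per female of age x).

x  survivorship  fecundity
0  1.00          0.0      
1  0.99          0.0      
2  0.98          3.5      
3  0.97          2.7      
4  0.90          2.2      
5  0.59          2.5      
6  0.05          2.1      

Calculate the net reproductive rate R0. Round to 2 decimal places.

9.61

lx·mx by age: 0, 0, 3.43, 2.619, 1.98, 1.475, 0.105
R0 = Σ lx·mx = 9.609 → 9.61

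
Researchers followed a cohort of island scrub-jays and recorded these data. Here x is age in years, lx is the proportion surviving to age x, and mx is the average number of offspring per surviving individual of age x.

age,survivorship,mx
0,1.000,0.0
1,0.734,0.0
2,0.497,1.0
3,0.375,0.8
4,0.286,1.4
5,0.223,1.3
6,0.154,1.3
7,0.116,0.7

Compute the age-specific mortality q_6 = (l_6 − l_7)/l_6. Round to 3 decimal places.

0.247

q_6 = (l_6 − l_7) / l_6 = (0.154 − 0.116) / 0.154
     = 0.038 / 0.154 = 0.246753… → 0.247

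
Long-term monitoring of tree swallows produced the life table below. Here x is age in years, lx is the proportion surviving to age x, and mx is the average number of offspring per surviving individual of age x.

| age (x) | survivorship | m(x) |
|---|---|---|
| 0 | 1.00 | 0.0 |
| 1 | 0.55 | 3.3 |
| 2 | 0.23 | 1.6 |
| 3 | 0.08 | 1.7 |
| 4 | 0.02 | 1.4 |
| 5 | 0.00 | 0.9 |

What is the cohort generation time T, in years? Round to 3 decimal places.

lx·mx: 0, 1.815, 0.368, 0.136, 0.028, 0 → R0 = 2.347
x·lx·mx: 0, 1.815, 0.736, 0.408, 0.112, 0 → Σ = 3.071
T = 3.071 / 2.347 = 1.308479… → 1.308

1.308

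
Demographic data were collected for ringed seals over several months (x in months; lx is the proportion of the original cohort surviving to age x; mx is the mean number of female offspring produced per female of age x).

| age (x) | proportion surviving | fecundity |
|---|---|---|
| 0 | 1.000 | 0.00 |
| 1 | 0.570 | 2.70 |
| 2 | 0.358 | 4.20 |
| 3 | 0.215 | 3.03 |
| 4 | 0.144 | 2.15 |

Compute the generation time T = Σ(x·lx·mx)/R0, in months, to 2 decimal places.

lx·mx: 0, 1.539, 1.5036, 0.65145, 0.3096 → R0 = 4.00365
x·lx·mx: 0, 1.539, 3.0072, 1.95435, 1.2384 → Σ = 7.73895
T = 7.73895 / 4.00365 = 1.932974… → 1.93

1.93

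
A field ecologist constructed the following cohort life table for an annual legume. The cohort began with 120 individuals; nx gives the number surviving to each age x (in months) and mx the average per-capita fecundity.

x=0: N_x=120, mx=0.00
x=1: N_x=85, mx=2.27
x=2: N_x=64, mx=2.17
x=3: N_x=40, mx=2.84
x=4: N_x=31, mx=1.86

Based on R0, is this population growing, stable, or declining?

growing

lx = nx/n0 = nx/120: 1, 0.70833…, 0.53333…, 0.33333…, 0.25833…
R0 = Σ lx·mx = 0 + 1.607917… + 1.157333… + 0.946667… + 0.4805… = 4.192417…
R0 > 1, so the population is growing.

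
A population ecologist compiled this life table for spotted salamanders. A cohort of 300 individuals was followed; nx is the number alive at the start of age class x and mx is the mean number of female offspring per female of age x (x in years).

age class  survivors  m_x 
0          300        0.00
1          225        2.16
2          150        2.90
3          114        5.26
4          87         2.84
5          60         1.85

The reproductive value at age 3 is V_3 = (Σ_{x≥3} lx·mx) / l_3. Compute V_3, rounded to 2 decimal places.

8.40

lx = nx/n0 = nx/300: 1, 0.75, 0.5, 0.38, 0.29, 0.2
lx·mx for x ≥ 3: 1.9988, 0.8236, 0.37 → sum = 3.1924
V_3 = 3.1924 / l_3 = 3.1924 / 0.38 = 8.401053… → 8.40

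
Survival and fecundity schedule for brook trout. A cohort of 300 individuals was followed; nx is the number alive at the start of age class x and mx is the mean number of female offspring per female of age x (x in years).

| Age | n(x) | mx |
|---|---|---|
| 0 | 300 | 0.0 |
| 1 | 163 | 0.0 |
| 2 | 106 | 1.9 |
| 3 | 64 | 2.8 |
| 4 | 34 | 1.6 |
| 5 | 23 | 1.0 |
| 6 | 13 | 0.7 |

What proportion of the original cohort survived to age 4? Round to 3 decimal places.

l_4 = n_4/n_0 = 34/300 = 0.113333… → 0.113

0.113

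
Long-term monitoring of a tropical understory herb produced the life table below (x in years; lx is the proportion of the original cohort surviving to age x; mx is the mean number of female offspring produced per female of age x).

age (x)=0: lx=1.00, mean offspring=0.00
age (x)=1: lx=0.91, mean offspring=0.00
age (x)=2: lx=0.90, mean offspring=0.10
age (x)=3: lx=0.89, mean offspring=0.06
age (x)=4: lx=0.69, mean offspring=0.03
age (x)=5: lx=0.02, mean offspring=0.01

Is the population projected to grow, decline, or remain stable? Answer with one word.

R0 = Σ lx·mx = 0 + 0 + 0.09 + 0.0534 + 0.0207 + 0.0002 = 0.1643
R0 < 1, so the population is declining.

declining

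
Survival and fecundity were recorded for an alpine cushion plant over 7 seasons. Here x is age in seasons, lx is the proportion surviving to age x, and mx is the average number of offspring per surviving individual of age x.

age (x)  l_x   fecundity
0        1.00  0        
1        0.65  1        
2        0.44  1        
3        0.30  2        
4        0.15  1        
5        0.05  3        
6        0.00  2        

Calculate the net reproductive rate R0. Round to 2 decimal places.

lx·mx by age: 0, 0.65, 0.44, 0.6, 0.15, 0.15, 0
R0 = Σ lx·mx = 1.99 → 1.99

1.99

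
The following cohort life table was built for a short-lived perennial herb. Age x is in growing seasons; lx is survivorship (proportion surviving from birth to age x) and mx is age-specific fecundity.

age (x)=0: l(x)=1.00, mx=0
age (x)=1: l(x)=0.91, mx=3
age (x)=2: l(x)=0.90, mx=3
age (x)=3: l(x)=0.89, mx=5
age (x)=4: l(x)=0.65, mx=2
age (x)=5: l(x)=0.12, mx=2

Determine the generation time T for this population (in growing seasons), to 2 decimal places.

lx·mx: 0, 2.73, 2.7, 4.45, 1.3, 0.24 → R0 = 11.42
x·lx·mx: 0, 2.73, 5.4, 13.35, 5.2, 1.2 → Σ = 27.88
T = 27.88 / 11.42 = 2.441331… → 2.44

2.44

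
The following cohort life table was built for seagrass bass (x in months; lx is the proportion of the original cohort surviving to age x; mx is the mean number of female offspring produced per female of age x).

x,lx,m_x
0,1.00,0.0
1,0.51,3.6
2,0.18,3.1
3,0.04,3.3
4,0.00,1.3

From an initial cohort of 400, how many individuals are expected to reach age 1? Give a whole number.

204

Expected survivors = N0 · l_1 = 400 × 0.51 = 204 → 204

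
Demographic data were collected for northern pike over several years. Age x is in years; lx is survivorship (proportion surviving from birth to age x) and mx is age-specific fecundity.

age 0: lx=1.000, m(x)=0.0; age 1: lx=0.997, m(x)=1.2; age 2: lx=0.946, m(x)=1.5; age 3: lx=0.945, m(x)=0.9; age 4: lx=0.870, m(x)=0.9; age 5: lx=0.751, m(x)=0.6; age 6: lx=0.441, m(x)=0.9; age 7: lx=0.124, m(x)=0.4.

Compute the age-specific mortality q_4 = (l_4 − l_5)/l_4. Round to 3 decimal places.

q_4 = (l_4 − l_5) / l_4 = (0.87 − 0.751) / 0.87
     = 0.119 / 0.87 = 0.136782… → 0.137

0.137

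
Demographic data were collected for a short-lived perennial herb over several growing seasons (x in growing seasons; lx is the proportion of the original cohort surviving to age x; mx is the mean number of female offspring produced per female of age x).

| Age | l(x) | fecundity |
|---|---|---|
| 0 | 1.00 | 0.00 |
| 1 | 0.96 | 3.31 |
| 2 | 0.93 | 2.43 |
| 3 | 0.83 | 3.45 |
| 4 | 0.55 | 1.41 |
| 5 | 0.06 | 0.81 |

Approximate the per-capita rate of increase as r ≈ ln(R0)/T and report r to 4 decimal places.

R0 = Σ lx·mx = 0 + 3.1776 + 2.2599 + 2.8635 + 0.7755 + 0.0486 = 9.1251
Σ x·lx·mx = 19.6329; T = 19.6329/9.1251 = 2.15153…
r ≈ ln(R0)/T = ln(9.1251)/2.15153… = 1.027656… → 1.0277

1.0277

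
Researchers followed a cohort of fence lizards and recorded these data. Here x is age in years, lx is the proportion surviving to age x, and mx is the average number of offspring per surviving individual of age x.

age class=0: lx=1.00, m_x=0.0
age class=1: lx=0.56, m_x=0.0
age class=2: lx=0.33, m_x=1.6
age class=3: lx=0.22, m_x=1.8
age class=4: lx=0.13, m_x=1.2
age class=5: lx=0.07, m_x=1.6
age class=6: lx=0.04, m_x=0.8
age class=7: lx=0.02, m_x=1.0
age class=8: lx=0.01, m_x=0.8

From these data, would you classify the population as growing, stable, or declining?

growing

R0 = Σ lx·mx = 0 + 0 + 0.528 + 0.396 + 0.156 + 0.112 + 0.032 + 0.02 + 0.008 = 1.252
R0 > 1, so the population is growing.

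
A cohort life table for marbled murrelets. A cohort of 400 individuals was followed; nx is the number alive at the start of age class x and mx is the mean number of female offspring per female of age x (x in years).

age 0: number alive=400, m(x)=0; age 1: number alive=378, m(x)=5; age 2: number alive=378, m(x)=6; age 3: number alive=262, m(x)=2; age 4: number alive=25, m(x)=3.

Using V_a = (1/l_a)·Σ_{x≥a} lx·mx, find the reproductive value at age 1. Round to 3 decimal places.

12.585

lx = nx/n0 = nx/400: 1, 0.945, 0.945, 0.655, 0.0625
lx·mx for x ≥ 1: 4.725, 5.67, 1.31, 0.1875 → sum = 11.8925
V_1 = 11.8925 / l_1 = 11.8925 / 0.945 = 12.584656… → 12.585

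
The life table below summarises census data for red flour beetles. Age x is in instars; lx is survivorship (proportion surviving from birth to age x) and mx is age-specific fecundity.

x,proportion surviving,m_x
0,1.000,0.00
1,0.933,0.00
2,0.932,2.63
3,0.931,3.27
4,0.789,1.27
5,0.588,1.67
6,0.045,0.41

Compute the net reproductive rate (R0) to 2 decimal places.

lx·mx by age: 0, 0, 2.45116, 3.04437, 1.00203, 0.98196, 0.01845
R0 = Σ lx·mx = 7.49797 → 7.50

7.50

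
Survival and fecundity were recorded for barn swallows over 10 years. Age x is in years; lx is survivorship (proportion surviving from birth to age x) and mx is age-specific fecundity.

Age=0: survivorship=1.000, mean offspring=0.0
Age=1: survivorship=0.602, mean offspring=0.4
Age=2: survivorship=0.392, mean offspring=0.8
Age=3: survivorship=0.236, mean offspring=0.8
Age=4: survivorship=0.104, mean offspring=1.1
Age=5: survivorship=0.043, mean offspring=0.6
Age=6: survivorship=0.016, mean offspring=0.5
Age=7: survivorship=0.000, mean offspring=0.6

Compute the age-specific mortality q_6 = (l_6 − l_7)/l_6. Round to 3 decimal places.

1.000

q_6 = (l_6 − l_7) / l_6 = (0.016 − 0) / 0.016
     = 0.016 / 0.016 = 1 → 1.000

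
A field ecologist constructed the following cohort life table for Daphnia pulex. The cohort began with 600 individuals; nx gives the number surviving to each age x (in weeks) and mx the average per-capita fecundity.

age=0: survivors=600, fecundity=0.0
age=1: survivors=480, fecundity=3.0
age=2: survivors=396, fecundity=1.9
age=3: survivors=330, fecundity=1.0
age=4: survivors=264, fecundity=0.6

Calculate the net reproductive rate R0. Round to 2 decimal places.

4.47

lx = nx/n0 = nx/600: 1, 0.8, 0.66, 0.55, 0.44
lx·mx by age: 0, 2.4, 1.254, 0.55, 0.264
R0 = Σ lx·mx = 4.468 → 4.47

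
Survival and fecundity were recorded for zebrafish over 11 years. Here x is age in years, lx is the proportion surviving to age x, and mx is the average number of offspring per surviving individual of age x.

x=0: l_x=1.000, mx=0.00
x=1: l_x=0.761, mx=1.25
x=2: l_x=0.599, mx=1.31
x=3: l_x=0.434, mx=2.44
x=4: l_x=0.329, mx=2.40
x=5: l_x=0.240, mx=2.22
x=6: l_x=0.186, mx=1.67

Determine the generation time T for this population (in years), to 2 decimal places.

lx·mx: 0, 0.95125, 0.78469, 1.05896, 0.7896, 0.5328, 0.31062 → R0 = 4.42792
x·lx·mx: 0, 0.95125, 1.56938, 3.17688, 3.1584, 2.664, 1.86372 → Σ = 13.38363
T = 13.38363 / 4.42792 = 3.022555… → 3.02

3.02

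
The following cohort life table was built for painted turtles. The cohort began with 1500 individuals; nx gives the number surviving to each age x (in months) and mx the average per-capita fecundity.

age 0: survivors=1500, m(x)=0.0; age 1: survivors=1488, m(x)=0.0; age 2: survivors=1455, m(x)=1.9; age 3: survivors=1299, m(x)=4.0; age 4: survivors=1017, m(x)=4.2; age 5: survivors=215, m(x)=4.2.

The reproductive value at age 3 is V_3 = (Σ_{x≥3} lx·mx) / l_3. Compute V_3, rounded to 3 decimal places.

7.983

lx = nx/n0 = nx/1500: 1, 0.992, 0.97, 0.866, 0.678, 0.14333…
lx·mx for x ≥ 3: 3.464, 2.8476, 0.602… → sum = 6.9136…
V_3 = 6.9136… / l_3 = 6.9136… / 0.866 = 7.983372… → 7.983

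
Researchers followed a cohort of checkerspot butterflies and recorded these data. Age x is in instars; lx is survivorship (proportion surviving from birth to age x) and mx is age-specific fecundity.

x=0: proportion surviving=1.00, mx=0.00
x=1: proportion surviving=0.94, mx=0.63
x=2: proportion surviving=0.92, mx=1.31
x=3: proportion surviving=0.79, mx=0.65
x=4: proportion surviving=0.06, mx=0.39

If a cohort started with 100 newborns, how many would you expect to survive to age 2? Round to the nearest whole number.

Expected survivors = N0 · l_2 = 100 × 0.92 = 92 → 92

92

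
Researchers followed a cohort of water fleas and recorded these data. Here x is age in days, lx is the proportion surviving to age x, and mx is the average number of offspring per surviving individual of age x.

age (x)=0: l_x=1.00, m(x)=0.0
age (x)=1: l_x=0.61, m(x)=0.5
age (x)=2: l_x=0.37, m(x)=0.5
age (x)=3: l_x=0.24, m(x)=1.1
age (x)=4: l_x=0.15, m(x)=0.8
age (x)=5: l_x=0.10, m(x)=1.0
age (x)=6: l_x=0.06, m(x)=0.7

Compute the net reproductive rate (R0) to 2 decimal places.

lx·mx by age: 0, 0.305, 0.185, 0.264, 0.12, 0.1, 0.042
R0 = Σ lx·mx = 1.016 → 1.02

1.02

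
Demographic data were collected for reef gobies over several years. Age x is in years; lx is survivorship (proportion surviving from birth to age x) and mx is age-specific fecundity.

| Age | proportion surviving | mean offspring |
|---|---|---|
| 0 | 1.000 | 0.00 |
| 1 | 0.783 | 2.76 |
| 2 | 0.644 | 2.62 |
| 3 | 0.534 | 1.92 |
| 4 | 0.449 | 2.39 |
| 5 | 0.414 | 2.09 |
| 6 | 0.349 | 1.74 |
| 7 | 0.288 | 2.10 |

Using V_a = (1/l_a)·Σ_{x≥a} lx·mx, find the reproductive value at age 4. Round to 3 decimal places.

7.017

lx·mx for x ≥ 4: 1.07311, 0.86526, 0.60726, 0.6048 → sum = 3.15043
V_4 = 3.15043 / l_4 = 3.15043 / 0.449 = 7.016548… → 7.017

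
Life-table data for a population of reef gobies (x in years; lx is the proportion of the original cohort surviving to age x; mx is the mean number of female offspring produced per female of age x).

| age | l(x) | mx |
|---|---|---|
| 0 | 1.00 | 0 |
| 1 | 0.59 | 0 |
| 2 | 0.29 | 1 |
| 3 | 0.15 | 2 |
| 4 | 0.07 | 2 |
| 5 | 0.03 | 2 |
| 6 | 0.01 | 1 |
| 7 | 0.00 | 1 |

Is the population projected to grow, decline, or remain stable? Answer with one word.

R0 = Σ lx·mx = 0 + 0 + 0.29 + 0.3 + 0.14 + 0.06 + 0.01 + 0 = 0.8
R0 < 1, so the population is declining.

declining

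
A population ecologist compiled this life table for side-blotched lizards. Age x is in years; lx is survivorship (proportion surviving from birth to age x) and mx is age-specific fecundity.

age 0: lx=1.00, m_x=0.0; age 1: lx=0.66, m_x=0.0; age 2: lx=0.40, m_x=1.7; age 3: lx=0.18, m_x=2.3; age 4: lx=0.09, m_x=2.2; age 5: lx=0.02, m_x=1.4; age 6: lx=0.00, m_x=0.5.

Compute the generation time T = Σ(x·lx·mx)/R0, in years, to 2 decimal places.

lx·mx: 0, 0, 0.68, 0.414, 0.198, 0.028, 0 → R0 = 1.32
x·lx·mx: 0, 0, 1.36, 1.242, 0.792, 0.14, 0 → Σ = 3.534
T = 3.534 / 1.32 = 2.677273… → 2.68

2.68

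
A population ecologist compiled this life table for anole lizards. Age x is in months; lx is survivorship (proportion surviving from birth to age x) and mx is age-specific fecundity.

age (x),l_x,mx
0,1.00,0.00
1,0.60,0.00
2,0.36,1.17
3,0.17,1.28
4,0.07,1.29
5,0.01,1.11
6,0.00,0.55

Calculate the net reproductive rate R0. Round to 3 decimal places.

lx·mx by age: 0, 0, 0.4212, 0.2176, 0.0903, 0.0111, 0
R0 = Σ lx·mx = 0.7402 → 0.740

0.740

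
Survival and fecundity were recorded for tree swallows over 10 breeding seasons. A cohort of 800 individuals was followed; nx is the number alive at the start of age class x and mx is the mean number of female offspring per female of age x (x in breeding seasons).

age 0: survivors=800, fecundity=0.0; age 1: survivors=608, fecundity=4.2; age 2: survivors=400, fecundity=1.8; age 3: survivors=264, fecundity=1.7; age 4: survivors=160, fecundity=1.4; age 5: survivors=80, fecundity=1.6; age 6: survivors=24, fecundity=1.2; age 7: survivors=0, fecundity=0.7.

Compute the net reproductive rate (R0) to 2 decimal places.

lx = nx/n0 = nx/800: 1, 0.76, 0.5, 0.33, 0.2, 0.1, 0.03, 0
lx·mx by age: 0, 3.192, 0.9, 0.561, 0.28, 0.16, 0.036, 0
R0 = Σ lx·mx = 5.129 → 5.13

5.13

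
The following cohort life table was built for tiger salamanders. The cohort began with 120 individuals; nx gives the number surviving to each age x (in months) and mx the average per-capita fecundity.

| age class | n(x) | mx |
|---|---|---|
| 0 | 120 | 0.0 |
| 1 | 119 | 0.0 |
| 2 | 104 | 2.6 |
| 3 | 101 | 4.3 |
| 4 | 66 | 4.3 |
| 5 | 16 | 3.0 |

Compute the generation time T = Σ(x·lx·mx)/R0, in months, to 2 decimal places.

3.11

lx = nx/n0 = nx/120: 1, 0.99167…, 0.86667…, 0.84167…, 0.55, 0.13333…
lx·mx: 0, 0, 2.253333…, 3.619167…, 2.365, 0.4… → R0 = 8.6375…
x·lx·mx: 0, 0, 4.506667…, 10.8575…, 9.46, 2… → Σ = 26.824167…
T = 26.824167… / 8.6375… = 3.105548… → 3.11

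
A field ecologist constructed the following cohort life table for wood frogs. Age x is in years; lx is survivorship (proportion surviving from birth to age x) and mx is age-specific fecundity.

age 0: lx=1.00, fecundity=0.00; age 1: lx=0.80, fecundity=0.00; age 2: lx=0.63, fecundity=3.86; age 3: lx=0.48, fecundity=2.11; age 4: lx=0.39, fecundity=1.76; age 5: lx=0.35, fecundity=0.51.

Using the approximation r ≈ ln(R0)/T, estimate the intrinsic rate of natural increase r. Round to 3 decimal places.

0.546

R0 = Σ lx·mx = 0 + 0 + 2.4318 + 1.0128 + 0.6864 + 0.1785 = 4.3095
Σ x·lx·mx = 11.5401; T = 11.5401/4.3095 = 2.67783…
r ≈ ln(R0)/T = ln(4.3095)/2.67783… = 0.54552… → 0.546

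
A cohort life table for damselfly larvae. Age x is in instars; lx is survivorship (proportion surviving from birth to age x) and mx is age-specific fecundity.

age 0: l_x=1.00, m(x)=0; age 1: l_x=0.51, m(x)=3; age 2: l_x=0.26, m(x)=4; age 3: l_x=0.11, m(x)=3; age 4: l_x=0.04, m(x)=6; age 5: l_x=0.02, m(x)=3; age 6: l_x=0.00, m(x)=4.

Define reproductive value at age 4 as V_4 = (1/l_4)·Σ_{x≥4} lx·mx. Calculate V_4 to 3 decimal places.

lx·mx for x ≥ 4: 0.24, 0.06, 0 → sum = 0.3
V_4 = 0.3 / l_4 = 0.3 / 0.04 = 7.5 → 7.500

7.500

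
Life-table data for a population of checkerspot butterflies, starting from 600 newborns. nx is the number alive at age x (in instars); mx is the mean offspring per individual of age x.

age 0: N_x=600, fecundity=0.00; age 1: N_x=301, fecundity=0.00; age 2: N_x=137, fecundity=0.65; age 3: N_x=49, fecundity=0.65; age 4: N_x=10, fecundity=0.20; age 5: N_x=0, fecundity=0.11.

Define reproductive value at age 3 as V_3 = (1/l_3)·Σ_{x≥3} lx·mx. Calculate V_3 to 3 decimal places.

lx = nx/n0 = nx/600: 1, 0.50167…, 0.22833…, 0.08167…, 0.01667…, 0
lx·mx for x ≥ 3: 0.053083…, 0.003333…, 0 → sum = 0.056417…
V_3 = 0.056417… / l_3 = 0.056417… / 0.081667… = 0.690816… → 0.691

0.691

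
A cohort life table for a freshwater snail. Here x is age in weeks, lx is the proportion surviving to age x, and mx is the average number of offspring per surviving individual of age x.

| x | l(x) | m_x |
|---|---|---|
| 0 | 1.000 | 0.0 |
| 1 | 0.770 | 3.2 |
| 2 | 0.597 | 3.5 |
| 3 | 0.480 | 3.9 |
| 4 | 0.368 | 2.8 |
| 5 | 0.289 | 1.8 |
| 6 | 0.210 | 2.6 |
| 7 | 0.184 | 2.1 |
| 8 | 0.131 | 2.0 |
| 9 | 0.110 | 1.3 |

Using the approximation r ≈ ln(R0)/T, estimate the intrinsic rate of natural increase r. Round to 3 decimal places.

R0 = Σ lx·mx = 0 + 2.464 + 2.0895 + 1.872 + 1.0304 + 0.5202 + 0.546 + 0.3864 + 0.262 + 0.143 = 9.3135
Σ x·lx·mx = 28.3454; T = 28.3454/9.3135 = 3.04347…
r ≈ ln(R0)/T = ln(9.3135)/3.04347… = 0.7332… → 0.733

0.733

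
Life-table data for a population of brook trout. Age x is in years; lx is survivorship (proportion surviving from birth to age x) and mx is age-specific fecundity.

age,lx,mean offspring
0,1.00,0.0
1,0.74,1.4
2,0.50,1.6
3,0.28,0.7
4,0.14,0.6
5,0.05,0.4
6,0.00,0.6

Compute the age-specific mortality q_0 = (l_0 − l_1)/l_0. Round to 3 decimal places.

0.260

q_0 = (l_0 − l_1) / l_0 = (1 − 0.74) / 1
     = 0.26 / 1 = 0.26 → 0.260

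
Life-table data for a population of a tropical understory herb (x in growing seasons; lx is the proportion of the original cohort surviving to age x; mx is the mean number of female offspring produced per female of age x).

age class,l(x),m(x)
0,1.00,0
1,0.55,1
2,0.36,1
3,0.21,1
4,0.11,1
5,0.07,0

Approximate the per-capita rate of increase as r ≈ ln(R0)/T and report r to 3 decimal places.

0.109

R0 = Σ lx·mx = 0 + 0.55 + 0.36 + 0.21 + 0.11 + 0 = 1.23
Σ x·lx·mx = 2.34; T = 2.34/1.23 = 1.90244…
r ≈ ln(R0)/T = ln(1.23)/1.90244… = 0.10882… → 0.109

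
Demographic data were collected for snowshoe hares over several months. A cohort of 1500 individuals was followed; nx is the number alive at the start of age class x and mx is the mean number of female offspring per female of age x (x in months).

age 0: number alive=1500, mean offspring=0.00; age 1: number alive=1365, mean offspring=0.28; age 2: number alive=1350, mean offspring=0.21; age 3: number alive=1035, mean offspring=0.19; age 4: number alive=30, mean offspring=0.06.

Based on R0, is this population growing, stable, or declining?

declining

lx = nx/n0 = nx/1500: 1, 0.91, 0.9, 0.69, 0.02
R0 = Σ lx·mx = 0 + 0.2548 + 0.189 + 0.1311 + 0.0012 = 0.5761
R0 < 1, so the population is declining.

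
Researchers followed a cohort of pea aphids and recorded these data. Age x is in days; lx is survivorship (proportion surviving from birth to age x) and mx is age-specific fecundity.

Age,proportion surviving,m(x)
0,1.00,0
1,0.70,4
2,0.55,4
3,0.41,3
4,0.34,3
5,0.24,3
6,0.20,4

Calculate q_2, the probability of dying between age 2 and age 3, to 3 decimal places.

0.255

q_2 = (l_2 − l_3) / l_2 = (0.55 − 0.41) / 0.55
     = 0.14 / 0.55 = 0.254545… → 0.255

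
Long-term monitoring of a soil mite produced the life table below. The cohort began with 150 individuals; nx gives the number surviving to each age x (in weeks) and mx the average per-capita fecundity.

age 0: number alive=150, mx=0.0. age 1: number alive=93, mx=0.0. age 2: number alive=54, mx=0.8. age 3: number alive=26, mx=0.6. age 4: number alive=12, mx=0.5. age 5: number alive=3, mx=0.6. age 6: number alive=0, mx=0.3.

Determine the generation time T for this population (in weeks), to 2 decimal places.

2.50

lx = nx/n0 = nx/150: 1, 0.62, 0.36, 0.17333…, 0.08, 0.02, 0
lx·mx: 0, 0, 0.288, 0.104…, 0.04, 0.012, 0 → R0 = 0.444…
x·lx·mx: 0, 0, 0.576, 0.312…, 0.16, 0.06, 0 → Σ = 1.108…
T = 1.108… / 0.444… = 2.495495… → 2.50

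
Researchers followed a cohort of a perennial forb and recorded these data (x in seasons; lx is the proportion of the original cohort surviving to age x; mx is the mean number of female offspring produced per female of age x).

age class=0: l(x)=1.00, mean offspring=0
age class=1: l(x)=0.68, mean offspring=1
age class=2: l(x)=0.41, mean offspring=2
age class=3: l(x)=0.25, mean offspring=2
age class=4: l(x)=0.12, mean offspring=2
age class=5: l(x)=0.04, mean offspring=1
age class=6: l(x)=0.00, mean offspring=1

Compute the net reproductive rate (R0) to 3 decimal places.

2.280

lx·mx by age: 0, 0.68, 0.82, 0.5, 0.24, 0.04, 0
R0 = Σ lx·mx = 2.28 → 2.280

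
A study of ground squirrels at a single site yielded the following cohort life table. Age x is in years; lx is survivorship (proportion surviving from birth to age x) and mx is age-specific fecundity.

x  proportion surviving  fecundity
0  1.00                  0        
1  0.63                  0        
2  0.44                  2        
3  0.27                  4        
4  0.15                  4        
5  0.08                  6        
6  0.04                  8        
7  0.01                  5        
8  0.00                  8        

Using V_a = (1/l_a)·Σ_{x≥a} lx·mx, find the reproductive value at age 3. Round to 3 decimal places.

9.370

lx·mx for x ≥ 3: 1.08, 0.6, 0.48, 0.32, 0.05, 0 → sum = 2.53
V_3 = 2.53 / l_3 = 2.53 / 0.27 = 9.37037… → 9.370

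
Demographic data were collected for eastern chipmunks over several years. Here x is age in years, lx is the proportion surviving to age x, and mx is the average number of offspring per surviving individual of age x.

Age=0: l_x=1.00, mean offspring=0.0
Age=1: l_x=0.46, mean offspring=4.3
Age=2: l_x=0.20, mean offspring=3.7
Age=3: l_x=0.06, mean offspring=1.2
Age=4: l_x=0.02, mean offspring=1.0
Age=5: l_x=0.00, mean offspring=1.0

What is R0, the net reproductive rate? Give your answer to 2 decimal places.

2.81

lx·mx by age: 0, 1.978, 0.74, 0.072, 0.02, 0
R0 = Σ lx·mx = 2.81 → 2.81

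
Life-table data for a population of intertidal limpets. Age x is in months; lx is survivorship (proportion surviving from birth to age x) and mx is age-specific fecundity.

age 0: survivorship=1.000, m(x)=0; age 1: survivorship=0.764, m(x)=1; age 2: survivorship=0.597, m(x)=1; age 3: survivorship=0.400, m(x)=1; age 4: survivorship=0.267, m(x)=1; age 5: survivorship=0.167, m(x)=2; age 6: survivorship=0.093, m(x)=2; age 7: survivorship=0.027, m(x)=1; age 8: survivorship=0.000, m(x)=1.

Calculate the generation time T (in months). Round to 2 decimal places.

lx·mx: 0, 0.764, 0.597, 0.4, 0.267, 0.334, 0.186, 0.027, 0 → R0 = 2.575
x·lx·mx: 0, 0.764, 1.194, 1.2, 1.068, 1.67, 1.116, 0.189, 0 → Σ = 7.201
T = 7.201 / 2.575 = 2.796505… → 2.80

2.80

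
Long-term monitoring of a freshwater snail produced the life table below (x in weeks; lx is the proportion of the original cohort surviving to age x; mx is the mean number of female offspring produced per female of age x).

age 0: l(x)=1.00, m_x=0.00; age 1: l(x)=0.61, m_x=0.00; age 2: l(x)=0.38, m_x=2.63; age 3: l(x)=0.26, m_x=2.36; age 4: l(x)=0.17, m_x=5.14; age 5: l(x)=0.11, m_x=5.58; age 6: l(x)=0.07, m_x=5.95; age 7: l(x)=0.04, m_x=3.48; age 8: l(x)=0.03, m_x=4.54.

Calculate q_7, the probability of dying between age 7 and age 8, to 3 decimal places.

q_7 = (l_7 − l_8) / l_7 = (0.04 − 0.03) / 0.04
     = 0.01 / 0.04 = 0.25 → 0.250

0.250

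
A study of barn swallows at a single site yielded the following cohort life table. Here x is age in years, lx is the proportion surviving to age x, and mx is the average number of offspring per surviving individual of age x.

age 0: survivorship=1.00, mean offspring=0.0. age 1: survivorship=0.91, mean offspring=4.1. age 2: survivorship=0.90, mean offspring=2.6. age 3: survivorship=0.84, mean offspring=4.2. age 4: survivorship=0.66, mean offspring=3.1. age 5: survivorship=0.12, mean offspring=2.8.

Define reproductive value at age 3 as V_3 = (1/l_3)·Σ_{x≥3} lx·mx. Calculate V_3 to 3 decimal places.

7.036

lx·mx for x ≥ 3: 3.528, 2.046, 0.336 → sum = 5.91
V_3 = 5.91 / l_3 = 5.91 / 0.84 = 7.035714… → 7.036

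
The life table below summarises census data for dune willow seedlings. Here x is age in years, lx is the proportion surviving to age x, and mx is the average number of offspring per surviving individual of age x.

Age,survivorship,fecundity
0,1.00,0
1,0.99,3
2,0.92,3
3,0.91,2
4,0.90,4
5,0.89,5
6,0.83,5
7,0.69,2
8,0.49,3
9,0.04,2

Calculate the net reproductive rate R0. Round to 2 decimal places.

22.68

lx·mx by age: 0, 2.97, 2.76, 1.82, 3.6, 4.45, 4.15, 1.38, 1.47, 0.08
R0 = Σ lx·mx = 22.68 → 22.68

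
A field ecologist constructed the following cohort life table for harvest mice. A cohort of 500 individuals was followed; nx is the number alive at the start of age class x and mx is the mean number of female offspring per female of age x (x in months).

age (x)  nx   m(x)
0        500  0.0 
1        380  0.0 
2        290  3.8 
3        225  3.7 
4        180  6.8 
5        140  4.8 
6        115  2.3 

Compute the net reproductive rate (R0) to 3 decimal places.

lx = nx/n0 = nx/500: 1, 0.76, 0.58, 0.45, 0.36, 0.28, 0.23
lx·mx by age: 0, 0, 2.204, 1.665, 2.448, 1.344, 0.529
R0 = Σ lx·mx = 8.19 → 8.190

8.190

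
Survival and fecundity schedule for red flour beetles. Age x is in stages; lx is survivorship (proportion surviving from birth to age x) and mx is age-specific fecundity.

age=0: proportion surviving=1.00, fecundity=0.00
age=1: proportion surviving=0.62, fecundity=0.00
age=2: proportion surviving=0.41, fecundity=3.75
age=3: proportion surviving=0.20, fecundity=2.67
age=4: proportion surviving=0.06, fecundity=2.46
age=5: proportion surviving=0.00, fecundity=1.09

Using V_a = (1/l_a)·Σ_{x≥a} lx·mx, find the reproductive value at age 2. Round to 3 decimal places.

5.412

lx·mx for x ≥ 2: 1.5375, 0.534, 0.1476, 0 → sum = 2.2191
V_2 = 2.2191 / l_2 = 2.2191 / 0.41 = 5.412439… → 5.412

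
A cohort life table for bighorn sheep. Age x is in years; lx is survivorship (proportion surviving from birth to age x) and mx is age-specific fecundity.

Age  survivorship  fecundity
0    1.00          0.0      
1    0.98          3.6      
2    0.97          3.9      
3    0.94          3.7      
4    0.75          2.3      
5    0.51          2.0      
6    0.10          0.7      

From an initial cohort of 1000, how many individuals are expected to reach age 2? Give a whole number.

Expected survivors = N0 · l_2 = 1000 × 0.97 = 970 → 970

970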